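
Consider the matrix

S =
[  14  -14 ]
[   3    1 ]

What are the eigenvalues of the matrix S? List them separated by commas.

7, 8

det(S - lambda·I) = (14 - lambda)(1 - lambda) - (-14)·(3) = lambda^2 - 15·lambda + 56.
This factors as (lambda - 7)·(lambda - 8) = 0.
Eigenvalues: 7, 8.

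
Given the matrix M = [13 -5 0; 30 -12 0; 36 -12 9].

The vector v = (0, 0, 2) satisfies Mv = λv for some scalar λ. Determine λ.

9

Compute Mv: M·(0, 0, 2) = (0, 0, 18).
Since Mv = λv, compare component 3: 18 = λ·2, so λ = 9.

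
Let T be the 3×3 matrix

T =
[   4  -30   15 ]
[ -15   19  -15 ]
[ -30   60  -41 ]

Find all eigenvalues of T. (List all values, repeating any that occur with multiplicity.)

Set up det(sI - T) = 0.
Expanding along the first row, p(s) = s^3 + 18s^2 + 33s - 484.
Since p(4) = 0, s = 4 is a root.
Dividing by (s - 4) leaves s^2 + 22s + 121.
The quadratic factor is (s + 11)^2.
Eigenvalues: -11, -11, 4.

-11, -11, 4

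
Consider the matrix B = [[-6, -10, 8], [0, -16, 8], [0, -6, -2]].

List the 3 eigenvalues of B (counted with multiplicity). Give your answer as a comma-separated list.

The characteristic polynomial is p(r) = det(rI - B).
Expanding the 3×3 determinant: p(r) = r^3 + 24r^2 + 188r + 480.
Since p(-8) = 0, r = -8 is a root.
Dividing by (r + 8) leaves r^2 + 16r + 60.
The quadratic factors as (r + 10)·(r + 6).
Eigenvalues: -10, -8, -6.

-10, -8, -6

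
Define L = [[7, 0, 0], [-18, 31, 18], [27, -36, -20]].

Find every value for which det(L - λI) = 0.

4, 7, 7

The characteristic polynomial is p(s) = det(sI - L).
Expanding the 3×3 determinant: p(s) = s^3 - 18s^2 + 105s - 196.
Rational-root test: s = 4 gives p(4) = 0.
Dividing by (s - 4) leaves s^2 - 14s + 49.
The quadratic factor is (s - 7)^2.
Eigenvalues: 4, 7, 7.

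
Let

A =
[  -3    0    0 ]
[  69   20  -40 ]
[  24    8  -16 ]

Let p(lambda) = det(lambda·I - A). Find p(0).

0

p(0) = det(0·I − A) = det(−A) = (−1)^3·det(A).
det(A) = 0, so p(0) = 0.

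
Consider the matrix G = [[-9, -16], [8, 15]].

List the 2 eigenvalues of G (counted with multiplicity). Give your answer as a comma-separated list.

-1, 7

det(G - λI) = (-9 - λ)(15 - λ) - (-16)·(8) = λ^2 - 6λ - 7.
This factors as (λ + 1)·(λ - 7) = 0.
Eigenvalues: -1, 7.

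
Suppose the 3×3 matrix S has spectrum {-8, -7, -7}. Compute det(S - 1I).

If S has eigenvalues -8, -7, -7, then S - 1I has eigenvalues -9, -8, -8.
det(S - 1I) = (-9) · (-8) · (-8) = -576.

-576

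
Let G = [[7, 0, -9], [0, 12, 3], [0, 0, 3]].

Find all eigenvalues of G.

G is upper triangular, so its eigenvalues are the diagonal entries.
Diagonal: 7, 12, 3.

3, 7, 12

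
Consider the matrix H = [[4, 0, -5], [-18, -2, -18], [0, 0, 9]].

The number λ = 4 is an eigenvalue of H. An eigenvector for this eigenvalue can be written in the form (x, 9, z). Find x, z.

-3, 0

We need (H - 4I)v = 0.
H - 4I = [[0, 0, -5], [-18, -6, -18], [0, 0, 5]].
Row 1: (0)·x + (0)·9 + (-5)·z = 0
Row 2: (-18)·x + (-6)·9 + (-18)·z = 0
Row 3: (0)·x + (0)·9 + (5)·z = 0
Solving gives x = -3, z = 0.
Check: H·(-3, 9, 0) = (-12, 36, 0) = 4·(-3, 9, 0).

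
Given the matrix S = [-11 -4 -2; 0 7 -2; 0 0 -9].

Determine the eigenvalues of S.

-11, -9, 7

S is upper triangular, so its eigenvalues are the diagonal entries.
Diagonal: -11, 7, -9.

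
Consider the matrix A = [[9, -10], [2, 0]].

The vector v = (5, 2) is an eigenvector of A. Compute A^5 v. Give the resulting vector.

First find the eigenvalue: Av = (25, 10) = 5·(5, 2), so λ = 5.
Then A^5 v = λ^5·v = 5^5·(5, 2) = 3125·(5, 2) = (15625, 6250).

(15625, 6250)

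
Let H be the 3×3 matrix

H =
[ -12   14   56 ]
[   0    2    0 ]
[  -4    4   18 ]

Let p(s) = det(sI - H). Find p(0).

p(0) = det(0·I − H) = det(−H) = (−1)^3·det(H).
det(H) = 16, so p(0) = -16.

-16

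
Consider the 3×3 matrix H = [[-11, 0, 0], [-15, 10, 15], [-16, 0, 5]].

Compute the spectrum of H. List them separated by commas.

-11, 5, 10

Compute the characteristic polynomial p(λ) = det(λI - H).
Expanding along the first row, p(λ) = λ^3 - 4λ^2 - 115λ + 550.
Since p(5) = 0, λ = 5 is a root.
Dividing by (λ - 5) leaves λ^2 + λ - 110.
The quadratic factors as (λ + 11)·(λ - 10).
Eigenvalues: -11, 5, 10.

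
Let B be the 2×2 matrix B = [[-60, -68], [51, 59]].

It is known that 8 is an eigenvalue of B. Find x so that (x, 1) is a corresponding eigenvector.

-1

We need (B - 8I)v = 0.
B - 8I = [[-68, -68], [51, 51]].
Row 1: (-68)·x + (-68)·1 = 0
Row 2: (51)·x + (51)·1 = 0
Solving gives x = -1.
Check: B·(-1, 1) = (-8, 8) = 8·(-1, 1).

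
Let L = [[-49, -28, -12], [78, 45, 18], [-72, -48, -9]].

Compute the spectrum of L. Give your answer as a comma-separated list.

The characteristic polynomial is p(s) = det(sI - L).
Expanding along the first row, p(s) = s^3 + 13s^2 + 15s - 189.
Try s = 3: p(3) = 0, so 3 is a root.
Dividing by (s - 3) leaves s^2 + 16s + 63.
The quadratic factors as (s + 9)·(s + 7).
Eigenvalues: -9, -7, 3.

-9, -7, 3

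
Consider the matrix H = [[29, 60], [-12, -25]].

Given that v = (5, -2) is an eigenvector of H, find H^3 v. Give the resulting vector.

(625, -250)

First find the eigenvalue: Hv = (25, -10) = 5·(5, -2), so λ = 5.
Then H^3 v = λ^3·v = 5^3·(5, -2) = 125·(5, -2) = (625, -250).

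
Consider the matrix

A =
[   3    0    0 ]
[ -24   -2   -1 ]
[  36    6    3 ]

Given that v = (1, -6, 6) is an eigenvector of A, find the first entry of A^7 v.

2187

First find the eigenvalue: Av = (3, -18, 18) = 3·(1, -6, 6), so λ = 3.
Then A^7 v = λ^7·v = 3^7·(1, -6, 6) = 2187·(1, -6, 6) = (2187, -13122, 13122).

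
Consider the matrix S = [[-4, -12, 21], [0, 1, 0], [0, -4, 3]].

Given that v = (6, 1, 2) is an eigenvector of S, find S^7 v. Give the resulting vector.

(6, 1, 2)

First find the eigenvalue: Sv = (6, 1, 2) = 1·(6, 1, 2), so λ = 1.
Then S^7 v = λ^7·v = 1^7·(6, 1, 2) = 1·(6, 1, 2) = (6, 1, 2).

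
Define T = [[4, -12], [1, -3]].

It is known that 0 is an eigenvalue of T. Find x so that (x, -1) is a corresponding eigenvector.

-3

We need (T)v = 0.
T = [[4, -12], [1, -3]].
Row 1: (4)·x + (-12)·-1 = 0
Row 2: (1)·x + (-3)·-1 = 0
Solving gives x = -3.
Check: T·(-3, -1) = (0, 0) = 0·(-3, -1).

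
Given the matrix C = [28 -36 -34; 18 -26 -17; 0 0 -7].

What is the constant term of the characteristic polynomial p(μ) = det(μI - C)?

-560

p(0) = det(0·I − C) = det(−C) = (−1)^3·det(C).
det(C) = 560, so p(0) = -560.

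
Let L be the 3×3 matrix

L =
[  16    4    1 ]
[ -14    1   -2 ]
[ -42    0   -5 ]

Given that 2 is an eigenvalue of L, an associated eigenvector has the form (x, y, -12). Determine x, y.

We need (L - 2I)v = 0.
L - 2I = [[14, 4, 1], [-14, -1, -2], [-42, 0, -7]].
Row 1: (14)·x + (4)·y + (1)·-12 = 0
Row 2: (-14)·x + (-1)·y + (-2)·-12 = 0
Row 3: (-42)·x + (0)·y + (-7)·-12 = 0
Solving gives x = 2, y = -4.
Check: L·(2, -4, -12) = (4, -8, -24) = 2·(2, -4, -12).

2, -4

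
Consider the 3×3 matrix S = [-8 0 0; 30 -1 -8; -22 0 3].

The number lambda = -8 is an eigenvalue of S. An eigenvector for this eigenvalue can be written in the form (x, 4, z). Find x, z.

We need (S + 8I)v = 0.
S + 8I = [[0, 0, 0], [30, 7, -8], [-22, 0, 11]].
Row 1: (0)·x + (0)·4 + (0)·z = 0
Row 2: (30)·x + (7)·4 + (-8)·z = 0
Row 3: (-22)·x + (0)·4 + (11)·z = 0
Solving gives x = -2, z = -4.
Check: S·(-2, 4, -4) = (16, -32, 32) = -8·(-2, 4, -4).

-2, -4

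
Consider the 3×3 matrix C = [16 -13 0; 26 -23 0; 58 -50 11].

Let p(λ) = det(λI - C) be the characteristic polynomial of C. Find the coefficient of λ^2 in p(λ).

The coefficient of λ^2 of det(λI - C) is −trace(C).
trace(C) = (16) + (-23) + (11) = 4, so the coefficient is -4.

-4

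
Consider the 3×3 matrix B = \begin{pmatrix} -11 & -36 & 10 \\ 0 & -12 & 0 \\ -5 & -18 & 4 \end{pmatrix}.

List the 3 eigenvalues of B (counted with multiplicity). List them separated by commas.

-12, -6, -1

Compute the characteristic polynomial p(λ) = det(λI - B).
Cofactor expansion gives p(λ) = λ^3 + 19λ^2 + 90λ + 72.
Rational-root test: λ = -1 gives p(-1) = 0.
Factor out (λ + 1): p(λ) = (λ + 1)·(λ^2 + 18λ + 72).
The quadratic factors as (λ + 12)·(λ + 6).
Eigenvalues: -12, -6, -1.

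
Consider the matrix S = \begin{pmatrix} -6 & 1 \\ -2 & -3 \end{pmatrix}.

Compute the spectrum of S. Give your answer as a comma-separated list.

-5, -4

det(S - λI) = (-6 - λ)(-3 - λ) - (1)·(-2) = λ^2 + 9λ + 20.
This factors as (λ + 5)·(λ + 4) = 0.
Eigenvalues: -5, -4.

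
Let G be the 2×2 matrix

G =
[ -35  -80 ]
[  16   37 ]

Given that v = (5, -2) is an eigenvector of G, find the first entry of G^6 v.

First find the eigenvalue: Gv = (-15, 6) = -3·(5, -2), so λ = -3.
Then G^6 v = λ^6·v = (-3)^6·(5, -2) = 729·(5, -2) = (3645, -1458).

3645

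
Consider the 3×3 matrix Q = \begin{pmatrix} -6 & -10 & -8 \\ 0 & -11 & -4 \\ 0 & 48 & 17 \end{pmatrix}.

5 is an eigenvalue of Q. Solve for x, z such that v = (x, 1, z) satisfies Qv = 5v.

We need (Q - 5I)v = 0.
Q - 5I = [[-11, -10, -8], [0, -16, -4], [0, 48, 12]].
Row 1: (-11)·x + (-10)·1 + (-8)·z = 0
Row 2: (0)·x + (-16)·1 + (-4)·z = 0
Row 3: (0)·x + (48)·1 + (12)·z = 0
Solving gives x = 2, z = -4.
Check: Q·(2, 1, -4) = (10, 5, -20) = 5·(2, 1, -4).

2, -4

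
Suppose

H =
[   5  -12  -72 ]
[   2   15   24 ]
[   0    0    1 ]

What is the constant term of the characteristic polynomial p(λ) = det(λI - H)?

-99

p(0) = det(0·I − H) = det(−H) = (−1)^3·det(H).
det(H) = 99, so p(0) = -99.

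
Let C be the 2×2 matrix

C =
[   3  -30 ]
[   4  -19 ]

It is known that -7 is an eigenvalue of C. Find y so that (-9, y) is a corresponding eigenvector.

We need (C + 7I)v = 0.
C + 7I = [[10, -30], [4, -12]].
Row 1: (10)·-9 + (-30)·y = 0
Row 2: (4)·-9 + (-12)·y = 0
Solving gives y = -3.
Check: C·(-9, -3) = (63, 21) = -7·(-9, -3).

-3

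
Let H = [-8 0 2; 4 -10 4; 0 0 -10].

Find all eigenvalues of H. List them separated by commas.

-10, -10, -8

Compute the characteristic polynomial p(r) = det(rI - H).
Expanding along the first row, p(r) = r^3 + 28r^2 + 260r + 800.
Try r = -10: p(-10) = 0, so -10 is a root.
Dividing by (r + 10) leaves r^2 + 18r + 80.
The quadratic factors as (r + 10)·(r + 8).
Eigenvalues: -10, -10, -8.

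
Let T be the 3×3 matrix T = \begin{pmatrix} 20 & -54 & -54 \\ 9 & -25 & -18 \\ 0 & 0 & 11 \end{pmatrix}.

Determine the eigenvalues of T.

-7, 2, 11

The characteristic polynomial is p(λ) = det(λI - T).
Cofactor expansion gives p(λ) = λ^3 - 6λ^2 - 69λ + 154.
Rational-root test: λ = -7 gives p(-7) = 0.
Factor out (λ + 7): p(λ) = (λ + 7)·(λ^2 - 13λ + 22).
The quadratic factors as (λ - 2)·(λ - 11).
Eigenvalues: -7, 2, 11.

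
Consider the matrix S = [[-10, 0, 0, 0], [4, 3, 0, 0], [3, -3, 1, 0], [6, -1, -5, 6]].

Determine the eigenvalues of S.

-10, 1, 3, 6

S is lower triangular, so its eigenvalues are the diagonal entries.
Diagonal: -10, 3, 1, 6.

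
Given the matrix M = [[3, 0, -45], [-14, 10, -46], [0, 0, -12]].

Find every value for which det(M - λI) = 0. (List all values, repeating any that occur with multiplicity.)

Compute the characteristic polynomial p(μ) = det(μI - M).
Expanding along the first row, p(μ) = μ^3 - μ^2 - 126μ + 360.
Try μ = 10: p(10) = 0, so 10 is a root.
Dividing by (μ - 10) leaves μ^2 + 9μ - 36.
The quadratic factors as (μ + 12)·(μ - 3).
Eigenvalues: -12, 3, 10.

-12, 3, 10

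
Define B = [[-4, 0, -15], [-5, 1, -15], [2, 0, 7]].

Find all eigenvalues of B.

Set up det(lambda·I - B) = 0.
Cofactor expansion gives p(lambda) = lambda^3 - 4·lambda^2 + 5·lambda - 2.
Rational-root test: lambda = 1 gives p(1) = 0.
Factor out (lambda - 1): p(lambda) = (lambda - 1)·(lambda^2 - 3·lambda + 2).
The quadratic factors as (lambda - 1)·(lambda - 2).
Eigenvalues: 1, 1, 2.

1, 1, 2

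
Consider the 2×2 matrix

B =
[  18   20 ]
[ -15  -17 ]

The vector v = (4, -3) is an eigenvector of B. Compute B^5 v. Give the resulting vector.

(972, -729)

First find the eigenvalue: Bv = (12, -9) = 3·(4, -3), so λ = 3.
Then B^5 v = λ^5·v = 3^5·(4, -3) = 243·(4, -3) = (972, -729).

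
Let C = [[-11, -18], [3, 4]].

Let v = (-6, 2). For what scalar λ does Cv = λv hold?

Compute Cv: C·(-6, 2) = (30, -10).
Since Cv = λv, compare component 1: 30 = λ·-6, so λ = -5.

-5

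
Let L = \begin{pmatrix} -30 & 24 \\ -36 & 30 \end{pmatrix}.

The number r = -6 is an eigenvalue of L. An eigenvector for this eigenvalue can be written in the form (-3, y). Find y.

We need (L + 6I)v = 0.
L + 6I = [[-24, 24], [-36, 36]].
Row 1: (-24)·-3 + (24)·y = 0
Row 2: (-36)·-3 + (36)·y = 0
Solving gives y = -3.
Check: L·(-3, -3) = (18, 18) = -6·(-3, -3).

-3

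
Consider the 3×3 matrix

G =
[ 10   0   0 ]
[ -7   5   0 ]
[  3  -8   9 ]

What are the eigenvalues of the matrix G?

5, 9, 10

G is lower triangular, so its eigenvalues are the diagonal entries.
Diagonal: 10, 5, 9.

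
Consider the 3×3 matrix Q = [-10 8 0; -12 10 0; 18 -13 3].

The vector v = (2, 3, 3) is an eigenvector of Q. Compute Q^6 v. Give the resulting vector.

First find the eigenvalue: Qv = (4, 6, 6) = 2·(2, 3, 3), so λ = 2.
Then Q^6 v = λ^6·v = 2^6·(2, 3, 3) = 64·(2, 3, 3) = (128, 192, 192).

(128, 192, 192)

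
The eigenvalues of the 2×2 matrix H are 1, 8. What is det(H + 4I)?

If H has eigenvalues 1, 8, then H + 4I has eigenvalues 5, 12.
det(H + 4I) = (5) · (12) = 60.

60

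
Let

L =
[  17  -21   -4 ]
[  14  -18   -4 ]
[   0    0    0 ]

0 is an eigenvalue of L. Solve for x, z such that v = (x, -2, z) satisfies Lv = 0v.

-2, 2

We need (L)v = 0.
L = [[17, -21, -4], [14, -18, -4], [0, 0, 0]].
Row 1: (17)·x + (-21)·-2 + (-4)·z = 0
Row 2: (14)·x + (-18)·-2 + (-4)·z = 0
Row 3: (0)·x + (0)·-2 + (0)·z = 0
Solving gives x = -2, z = 2.
Check: L·(-2, -2, 2) = (0, 0, 0) = 0·(-2, -2, 2).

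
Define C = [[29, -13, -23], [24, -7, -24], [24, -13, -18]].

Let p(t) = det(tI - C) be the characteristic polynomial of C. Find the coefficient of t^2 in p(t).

-4

The coefficient of t^2 of det(tI - C) is −trace(C).
trace(C) = (29) + (-7) + (-18) = 4, so the coefficient is -4.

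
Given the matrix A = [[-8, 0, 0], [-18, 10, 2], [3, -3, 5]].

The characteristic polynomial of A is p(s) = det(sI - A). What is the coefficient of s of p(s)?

-64

p(s) = s^3 - 7s^2 - 64s + 448.
The coefficient of s is -64.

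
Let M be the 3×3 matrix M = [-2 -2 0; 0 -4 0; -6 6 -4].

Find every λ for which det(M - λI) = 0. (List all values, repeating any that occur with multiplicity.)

-4, -4, -2

The characteristic polynomial is p(s) = det(sI - M).
Expanding along the first row, p(s) = s^3 + 10s^2 + 32s + 32.
Since p(-4) = 0, s = -4 is a root.
Factor out (s + 4): p(s) = (s + 4)·(s^2 + 6s + 8).
The quadratic factors as (s + 4)·(s + 2).
Eigenvalues: -4, -4, -2.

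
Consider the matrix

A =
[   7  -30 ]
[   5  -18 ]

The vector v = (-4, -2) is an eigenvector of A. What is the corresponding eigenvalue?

Compute Av: A·(-4, -2) = (32, 16).
Since Av = λv, compare component 1: 32 = λ·-4, so λ = -8.

-8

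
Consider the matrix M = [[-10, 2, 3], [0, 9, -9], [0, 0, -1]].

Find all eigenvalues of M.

-10, -1, 9

M is upper triangular, so its eigenvalues are the diagonal entries.
Diagonal: -10, 9, -1.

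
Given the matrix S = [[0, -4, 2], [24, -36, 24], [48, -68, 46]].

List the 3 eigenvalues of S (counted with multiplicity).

Set up det(rI - S) = 0.
Cofactor expansion gives p(r) = r^3 - 10r^2 - 24r.
Since p(0) = 0, r = 0 is a root.
Dividing by r leaves r^2 - 10r - 24.
The quadratic factors as (r + 2)·(r - 12).
Eigenvalues: -2, 0, 12.

-2, 0, 12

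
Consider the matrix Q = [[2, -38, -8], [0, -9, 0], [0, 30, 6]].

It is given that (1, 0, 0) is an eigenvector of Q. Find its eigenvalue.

2

Compute Qv: Q·(1, 0, 0) = (2, 0, 0).
Since Qv = λv, compare component 1: 2 = λ·1, so λ = 2.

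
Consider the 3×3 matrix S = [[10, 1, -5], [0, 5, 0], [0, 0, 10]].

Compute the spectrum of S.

S is upper triangular, so its eigenvalues are the diagonal entries.
Diagonal: 10, 5, 10.

5, 10, 10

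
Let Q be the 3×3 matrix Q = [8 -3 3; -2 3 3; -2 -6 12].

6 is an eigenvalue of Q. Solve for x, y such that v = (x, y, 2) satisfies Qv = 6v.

0, 2

We need (Q - 6I)v = 0.
Q - 6I = [[2, -3, 3], [-2, -3, 3], [-2, -6, 6]].
Row 1: (2)·x + (-3)·y + (3)·2 = 0
Row 2: (-2)·x + (-3)·y + (3)·2 = 0
Row 3: (-2)·x + (-6)·y + (6)·2 = 0
Solving gives x = 0, y = 2.
Check: Q·(0, 2, 2) = (0, 12, 12) = 6·(0, 2, 2).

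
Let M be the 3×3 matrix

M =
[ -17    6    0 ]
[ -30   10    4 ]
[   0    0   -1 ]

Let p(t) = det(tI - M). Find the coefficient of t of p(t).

p(t) = t^3 + 8t^2 + 17t + 10.
The coefficient of t is 17.

17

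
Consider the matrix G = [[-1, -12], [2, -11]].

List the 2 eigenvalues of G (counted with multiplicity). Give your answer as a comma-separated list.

-7, -5

det(G - μI) = (-1 - μ)(-11 - μ) - (-12)·(2) = μ^2 + 12μ + 35.
This factors as (μ + 7)·(μ + 5) = 0.
Eigenvalues: -7, -5.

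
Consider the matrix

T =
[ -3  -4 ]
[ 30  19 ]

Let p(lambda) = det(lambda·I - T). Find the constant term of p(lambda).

p(lambda) = lambda^2 - 16·lambda + 63.
The constant term is 63.

63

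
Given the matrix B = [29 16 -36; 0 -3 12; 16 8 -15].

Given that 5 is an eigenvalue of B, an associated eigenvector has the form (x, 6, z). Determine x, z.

We need (B - 5I)v = 0.
B - 5I = [[24, 16, -36], [0, -8, 12], [16, 8, -20]].
Row 1: (24)·x + (16)·6 + (-36)·z = 0
Row 2: (0)·x + (-8)·6 + (12)·z = 0
Row 3: (16)·x + (8)·6 + (-20)·z = 0
Solving gives x = 2, z = 4.
Check: B·(2, 6, 4) = (10, 30, 20) = 5·(2, 6, 4).

2, 4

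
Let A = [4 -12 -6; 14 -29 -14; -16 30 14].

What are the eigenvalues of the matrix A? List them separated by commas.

Set up det(sI - A) = 0.
Expanding the 3×3 determinant: p(s) = s^3 + 11s^2 + 26s + 16.
Rational-root test: s = -8 gives p(-8) = 0.
Factor out (s + 8): p(s) = (s + 8)·(s^2 + 3s + 2).
The quadratic factors as (s + 2)·(s + 1).
Eigenvalues: -8, -2, -1.

-8, -2, -1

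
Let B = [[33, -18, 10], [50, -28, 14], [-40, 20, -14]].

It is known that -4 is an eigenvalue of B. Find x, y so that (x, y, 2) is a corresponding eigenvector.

-2, -3

We need (B + 4I)v = 0.
B + 4I = [[37, -18, 10], [50, -24, 14], [-40, 20, -10]].
Row 1: (37)·x + (-18)·y + (10)·2 = 0
Row 2: (50)·x + (-24)·y + (14)·2 = 0
Row 3: (-40)·x + (20)·y + (-10)·2 = 0
Solving gives x = -2, y = -3.
Check: B·(-2, -3, 2) = (8, 12, -8) = -4·(-2, -3, 2).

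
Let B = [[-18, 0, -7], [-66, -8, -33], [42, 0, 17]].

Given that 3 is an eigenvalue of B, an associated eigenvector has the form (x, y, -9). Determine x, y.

3, 9

We need (B - 3I)v = 0.
B - 3I = [[-21, 0, -7], [-66, -11, -33], [42, 0, 14]].
Row 1: (-21)·x + (0)·y + (-7)·-9 = 0
Row 2: (-66)·x + (-11)·y + (-33)·-9 = 0
Row 3: (42)·x + (0)·y + (14)·-9 = 0
Solving gives x = 3, y = 9.
Check: B·(3, 9, -9) = (9, 27, -27) = 3·(3, 9, -9).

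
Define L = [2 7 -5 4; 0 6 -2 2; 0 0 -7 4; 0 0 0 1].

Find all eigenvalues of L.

-7, 1, 2, 6

L is upper triangular, so its eigenvalues are the diagonal entries.
Diagonal: 2, 6, -7, 1.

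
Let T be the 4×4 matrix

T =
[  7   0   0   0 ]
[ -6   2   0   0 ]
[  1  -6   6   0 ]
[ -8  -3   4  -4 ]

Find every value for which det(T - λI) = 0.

T is lower triangular, so its eigenvalues are the diagonal entries.
Diagonal: 7, 2, 6, -4.

-4, 2, 6, 7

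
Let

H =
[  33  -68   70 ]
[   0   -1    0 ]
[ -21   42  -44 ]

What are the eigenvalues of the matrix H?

Set up det(tI - H) = 0.
Cofactor expansion gives p(t) = t^3 + 12t^2 + 29t + 18.
Since p(-1) = 0, t = -1 is a root.
Factor out (t + 1): p(t) = (t + 1)·(t^2 + 11t + 18).
The quadratic factors as (t + 9)·(t + 2).
Eigenvalues: -9, -2, -1.

-9, -2, -1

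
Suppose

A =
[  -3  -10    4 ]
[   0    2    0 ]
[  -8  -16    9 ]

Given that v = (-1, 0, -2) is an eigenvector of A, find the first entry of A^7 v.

First find the eigenvalue: Av = (-5, 0, -10) = 5·(-1, 0, -2), so λ = 5.
Then A^7 v = λ^7·v = 5^7·(-1, 0, -2) = 78125·(-1, 0, -2) = (-78125, 0, -156250).

-78125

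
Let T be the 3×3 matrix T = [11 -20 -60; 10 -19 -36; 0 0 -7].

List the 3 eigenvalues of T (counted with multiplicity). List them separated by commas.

-9, -7, 1

Compute the characteristic polynomial p(μ) = det(μI - T).
Expanding along the first row, p(μ) = μ^3 + 15μ^2 + 47μ - 63.
Try μ = -9: p(-9) = 0, so -9 is a root.
Factor out (μ + 9): p(μ) = (μ + 9)·(μ^2 + 6μ - 7).
The quadratic factors as (μ + 7)·(μ - 1).
Eigenvalues: -9, -7, 1.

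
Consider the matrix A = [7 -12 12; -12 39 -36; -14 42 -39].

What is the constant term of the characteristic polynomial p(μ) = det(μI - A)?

p(0) = det(0·I − A) = det(−A) = (−1)^3·det(A).
det(A) = 9, so p(0) = -9.

-9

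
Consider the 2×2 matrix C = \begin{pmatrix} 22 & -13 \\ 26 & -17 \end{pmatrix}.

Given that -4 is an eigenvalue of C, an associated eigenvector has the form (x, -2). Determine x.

We need (C + 4I)v = 0.
C + 4I = [[26, -13], [26, -13]].
Row 1: (26)·x + (-13)·-2 = 0
Row 2: (26)·x + (-13)·-2 = 0
Solving gives x = -1.
Check: C·(-1, -2) = (4, 8) = -4·(-1, -2).

-1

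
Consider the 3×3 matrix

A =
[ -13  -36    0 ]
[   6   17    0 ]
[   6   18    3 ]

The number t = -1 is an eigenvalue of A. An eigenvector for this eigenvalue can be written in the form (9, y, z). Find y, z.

We need (A + 1I)v = 0.
A + 1I = [[-12, -36, 0], [6, 18, 0], [6, 18, 4]].
Row 1: (-12)·9 + (-36)·y + (0)·z = 0
Row 2: (6)·9 + (18)·y + (0)·z = 0
Row 3: (6)·9 + (18)·y + (4)·z = 0
Solving gives y = -3, z = 0.
Check: A·(9, -3, 0) = (-9, 3, 0) = -1·(9, -3, 0).

-3, 0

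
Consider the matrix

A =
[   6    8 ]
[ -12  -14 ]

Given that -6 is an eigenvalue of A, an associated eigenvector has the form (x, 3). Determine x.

-2

We need (A + 6I)v = 0.
A + 6I = [[12, 8], [-12, -8]].
Row 1: (12)·x + (8)·3 = 0
Row 2: (-12)·x + (-8)·3 = 0
Solving gives x = -2.
Check: A·(-2, 3) = (12, -18) = -6·(-2, 3).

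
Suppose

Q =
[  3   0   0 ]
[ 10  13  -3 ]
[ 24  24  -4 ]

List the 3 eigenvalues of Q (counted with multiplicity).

3, 4, 5

Compute the characteristic polynomial p(t) = det(tI - Q).
Cofactor expansion gives p(t) = t^3 - 12t^2 + 47t - 60.
Rational-root test: t = 3 gives p(3) = 0.
Dividing by (t - 3) leaves t^2 - 9t + 20.
The quadratic factors as (t - 4)·(t - 5).
Eigenvalues: 3, 4, 5.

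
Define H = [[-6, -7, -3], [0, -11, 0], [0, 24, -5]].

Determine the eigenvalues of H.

The characteristic polynomial is p(μ) = det(μI - H).
Expanding the 3×3 determinant: p(μ) = μ^3 + 22μ^2 + 151μ + 330.
Try μ = -5: p(-5) = 0, so -5 is a root.
Dividing by (μ + 5) leaves μ^2 + 17μ + 66.
The quadratic factors as (μ + 11)·(μ + 6).
Eigenvalues: -11, -6, -5.

-11, -6, -5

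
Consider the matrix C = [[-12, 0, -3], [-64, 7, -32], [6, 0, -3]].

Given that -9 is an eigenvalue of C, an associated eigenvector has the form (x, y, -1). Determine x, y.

We need (C + 9I)v = 0.
C + 9I = [[-3, 0, -3], [-64, 16, -32], [6, 0, 6]].
Row 1: (-3)·x + (0)·y + (-3)·-1 = 0
Row 2: (-64)·x + (16)·y + (-32)·-1 = 0
Row 3: (6)·x + (0)·y + (6)·-1 = 0
Solving gives x = 1, y = 2.
Check: C·(1, 2, -1) = (-9, -18, 9) = -9·(1, 2, -1).

1, 2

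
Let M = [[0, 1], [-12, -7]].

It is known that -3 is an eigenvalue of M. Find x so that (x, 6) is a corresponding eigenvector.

-2

We need (M + 3I)v = 0.
M + 3I = [[3, 1], [-12, -4]].
Row 1: (3)·x + (1)·6 = 0
Row 2: (-12)·x + (-4)·6 = 0
Solving gives x = -2.
Check: M·(-2, 6) = (6, -18) = -3·(-2, 6).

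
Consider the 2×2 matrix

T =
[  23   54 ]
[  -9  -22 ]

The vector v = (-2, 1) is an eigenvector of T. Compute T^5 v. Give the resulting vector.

(2048, -1024)

First find the eigenvalue: Tv = (8, -4) = -4·(-2, 1), so λ = -4.
Then T^5 v = λ^5·v = (-4)^5·(-2, 1) = -1024·(-2, 1) = (2048, -1024).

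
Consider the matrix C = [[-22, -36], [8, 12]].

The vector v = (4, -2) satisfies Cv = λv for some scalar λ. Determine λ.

Compute Cv: C·(4, -2) = (-16, 8).
Since Cv = λv, compare component 1: -16 = λ·4, so λ = -4.

-4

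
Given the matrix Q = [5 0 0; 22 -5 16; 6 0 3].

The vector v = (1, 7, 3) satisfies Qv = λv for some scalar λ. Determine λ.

5

Compute Qv: Q·(1, 7, 3) = (5, 35, 15).
Since Qv = λv, compare component 1: 5 = λ·1, so λ = 5.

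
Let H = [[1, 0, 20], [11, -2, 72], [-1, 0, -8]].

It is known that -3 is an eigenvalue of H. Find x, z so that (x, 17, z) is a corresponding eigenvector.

5, -1

We need (H + 3I)v = 0.
H + 3I = [[4, 0, 20], [11, 1, 72], [-1, 0, -5]].
Row 1: (4)·x + (0)·17 + (20)·z = 0
Row 2: (11)·x + (1)·17 + (72)·z = 0
Row 3: (-1)·x + (0)·17 + (-5)·z = 0
Solving gives x = 5, z = -1.
Check: H·(5, 17, -1) = (-15, -51, 3) = -3·(5, 17, -1).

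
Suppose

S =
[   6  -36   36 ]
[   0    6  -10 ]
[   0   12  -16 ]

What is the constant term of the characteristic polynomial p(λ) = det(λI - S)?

-144

p(0) = det(0·I − S) = det(−S) = (−1)^3·det(S).
det(S) = 144, so p(0) = -144.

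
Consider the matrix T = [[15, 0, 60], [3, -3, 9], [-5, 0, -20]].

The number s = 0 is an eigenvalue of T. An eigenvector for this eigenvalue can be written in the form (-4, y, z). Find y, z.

-1, 1

We need (T)v = 0.
T = [[15, 0, 60], [3, -3, 9], [-5, 0, -20]].
Row 1: (15)·-4 + (0)·y + (60)·z = 0
Row 2: (3)·-4 + (-3)·y + (9)·z = 0
Row 3: (-5)·-4 + (0)·y + (-20)·z = 0
Solving gives y = -1, z = 1.
Check: T·(-4, -1, 1) = (0, 0, 0) = 0·(-4, -1, 1).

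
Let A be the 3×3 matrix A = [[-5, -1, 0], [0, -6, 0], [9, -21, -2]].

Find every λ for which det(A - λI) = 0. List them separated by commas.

Compute the characteristic polynomial p(lambda) = det(lambda·I - A).
Expanding the 3×3 determinant: p(lambda) = lambda^3 + 13·lambda^2 + 52·lambda + 60.
Rational-root test: lambda = -2 gives p(-2) = 0.
Dividing by (lambda + 2) leaves lambda^2 + 11·lambda + 30.
The quadratic factors as (lambda + 6)·(lambda + 5).
Eigenvalues: -6, -5, -2.

-6, -5, -2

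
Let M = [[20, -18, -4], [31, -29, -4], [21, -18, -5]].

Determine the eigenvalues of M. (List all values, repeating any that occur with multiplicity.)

-11, -2, -1

Set up det(λI - M) = 0.
Expanding the 3×3 determinant: p(λ) = λ^3 + 14λ^2 + 35λ + 22.
Since p(-1) = 0, λ = -1 is a root.
Factor out (λ + 1): p(λ) = (λ + 1)·(λ^2 + 13λ + 22).
The quadratic factors as (λ + 11)·(λ + 2).
Eigenvalues: -11, -2, -1.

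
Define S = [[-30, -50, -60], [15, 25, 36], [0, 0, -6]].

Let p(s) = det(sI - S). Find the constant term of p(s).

0

p(s) = s^3 + 11s^2 + 30s.
The constant term is 0.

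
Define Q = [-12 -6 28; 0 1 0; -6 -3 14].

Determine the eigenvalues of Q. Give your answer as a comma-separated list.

The characteristic polynomial is p(t) = det(tI - Q).
Expanding the 3×3 determinant: p(t) = t^3 - 3t^2 + 2t.
Try t = 0: p(0) = 0, so 0 is a root.
Factor out t: p(t) = t·(t^2 - 3t + 2).
The quadratic factors as (t - 1)·(t - 2).
Eigenvalues: 0, 1, 2.

0, 1, 2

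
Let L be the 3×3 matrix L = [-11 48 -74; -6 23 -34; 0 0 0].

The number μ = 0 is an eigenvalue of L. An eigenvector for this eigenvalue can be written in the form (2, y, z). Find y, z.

2, 1

We need (L)v = 0.
L = [[-11, 48, -74], [-6, 23, -34], [0, 0, 0]].
Row 1: (-11)·2 + (48)·y + (-74)·z = 0
Row 2: (-6)·2 + (23)·y + (-34)·z = 0
Row 3: (0)·2 + (0)·y + (0)·z = 0
Solving gives y = 2, z = 1.
Check: L·(2, 2, 1) = (0, 0, 0) = 0·(2, 2, 1).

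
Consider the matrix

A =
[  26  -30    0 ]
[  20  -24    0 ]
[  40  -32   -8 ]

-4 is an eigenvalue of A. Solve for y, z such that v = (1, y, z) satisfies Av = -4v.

1, 2

We need (A + 4I)v = 0.
A + 4I = [[30, -30, 0], [20, -20, 0], [40, -32, -4]].
Row 1: (30)·1 + (-30)·y + (0)·z = 0
Row 2: (20)·1 + (-20)·y + (0)·z = 0
Row 3: (40)·1 + (-32)·y + (-4)·z = 0
Solving gives y = 1, z = 2.
Check: A·(1, 1, 2) = (-4, -4, -8) = -4·(1, 1, 2).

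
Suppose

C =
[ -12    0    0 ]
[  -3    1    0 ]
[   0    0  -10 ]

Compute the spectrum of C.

C is lower triangular, so its eigenvalues are the diagonal entries.
Diagonal: -12, 1, -10.

-12, -10, 1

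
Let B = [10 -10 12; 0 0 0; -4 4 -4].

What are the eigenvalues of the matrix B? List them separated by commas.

0, 2, 4

Compute the characteristic polynomial p(r) = det(rI - B).
Expanding the 3×3 determinant: p(r) = r^3 - 6r^2 + 8r.
Rational-root test: r = 0 gives p(0) = 0.
Dividing by r leaves r^2 - 6r + 8.
The quadratic factors as (r - 2)·(r - 4).
Eigenvalues: 0, 2, 4.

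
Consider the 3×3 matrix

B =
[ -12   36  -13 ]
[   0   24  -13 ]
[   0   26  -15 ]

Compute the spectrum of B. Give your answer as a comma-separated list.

Compute the characteristic polynomial p(μ) = det(μI - B).
Cofactor expansion gives p(μ) = μ^3 + 3μ^2 - 130μ - 264.
Rational-root test: μ = -2 gives p(-2) = 0.
Dividing by (μ + 2) leaves μ^2 + μ - 132.
The quadratic factors as (μ + 12)·(μ - 11).
Eigenvalues: -12, -2, 11.

-12, -2, 11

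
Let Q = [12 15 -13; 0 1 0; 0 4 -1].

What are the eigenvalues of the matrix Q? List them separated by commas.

Compute the characteristic polynomial p(t) = det(tI - Q).
Expanding the 3×3 determinant: p(t) = t^3 - 12t^2 - t + 12.
Since p(12) = 0, t = 12 is a root.
Dividing by (t - 12) leaves t^2 - 1.
The quadratic factors as (t + 1)·(t - 1).
Eigenvalues: -1, 1, 12.

-1, 1, 12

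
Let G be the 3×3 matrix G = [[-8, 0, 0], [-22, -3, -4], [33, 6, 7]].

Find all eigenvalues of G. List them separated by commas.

Compute the characteristic polynomial p(λ) = det(λI - G).
Expanding the 3×3 determinant: p(λ) = λ^3 + 4λ^2 - 29λ + 24.
Try λ = 3: p(3) = 0, so 3 is a root.
Factor out (λ - 3): p(λ) = (λ - 3)·(λ^2 + 7λ - 8).
The quadratic factors as (λ + 8)·(λ - 1).
Eigenvalues: -8, 1, 3.

-8, 1, 3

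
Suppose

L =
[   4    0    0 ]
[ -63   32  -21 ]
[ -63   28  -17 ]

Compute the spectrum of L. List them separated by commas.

4, 4, 11

Set up det(tI - L) = 0.
Expanding the 3×3 determinant: p(t) = t^3 - 19t^2 + 104t - 176.
Rational-root test: t = 4 gives p(4) = 0.
Dividing by (t - 4) leaves t^2 - 15t + 44.
The quadratic factors as (t - 4)·(t - 11).
Eigenvalues: 4, 4, 11.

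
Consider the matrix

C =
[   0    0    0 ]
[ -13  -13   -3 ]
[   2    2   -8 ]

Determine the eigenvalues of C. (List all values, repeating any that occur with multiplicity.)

Set up det(lambda·I - C) = 0.
Cofactor expansion gives p(lambda) = lambda^3 + 21·lambda^2 + 110·lambda.
Try lambda = 0: p(0) = 0, so 0 is a root.
Factor out lambda: p(lambda) = lambda·(lambda^2 + 21·lambda + 110).
The quadratic factors as (lambda + 11)·(lambda + 10).
Eigenvalues: -11, -10, 0.

-11, -10, 0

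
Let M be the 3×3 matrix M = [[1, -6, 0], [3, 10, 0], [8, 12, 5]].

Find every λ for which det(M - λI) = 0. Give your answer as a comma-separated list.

4, 5, 7

Compute the characteristic polynomial p(r) = det(rI - M).
Expanding along the first row, p(r) = r^3 - 16r^2 + 83r - 140.
Rational-root test: r = 4 gives p(4) = 0.
Factor out (r - 4): p(r) = (r - 4)·(r^2 - 12r + 35).
The quadratic factors as (r - 5)·(r - 7).
Eigenvalues: 4, 5, 7.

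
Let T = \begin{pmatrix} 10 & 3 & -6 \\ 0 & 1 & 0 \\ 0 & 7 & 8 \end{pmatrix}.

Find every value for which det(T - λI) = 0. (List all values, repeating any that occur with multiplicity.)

1, 8, 10

Compute the characteristic polynomial p(λ) = det(λI - T).
Cofactor expansion gives p(λ) = λ^3 - 19λ^2 + 98λ - 80.
Since p(1) = 0, λ = 1 is a root.
Dividing by (λ - 1) leaves λ^2 - 18λ + 80.
The quadratic factors as (λ - 8)·(λ - 10).
Eigenvalues: 1, 8, 10.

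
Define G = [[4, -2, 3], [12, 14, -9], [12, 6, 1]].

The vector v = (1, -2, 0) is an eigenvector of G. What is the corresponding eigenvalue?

8

Compute Gv: G·(1, -2, 0) = (8, -16, 0).
Since Gv = λv, compare component 1: 8 = λ·1, so λ = 8.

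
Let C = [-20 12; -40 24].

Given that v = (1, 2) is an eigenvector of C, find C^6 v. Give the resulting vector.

(4096, 8192)

First find the eigenvalue: Cv = (4, 8) = 4·(1, 2), so λ = 4.
Then C^6 v = λ^6·v = 4^6·(1, 2) = 4096·(1, 2) = (4096, 8192).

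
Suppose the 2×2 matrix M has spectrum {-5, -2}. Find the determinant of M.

det(M) is the product of the eigenvalues: (-5) · (-2) = 10.

10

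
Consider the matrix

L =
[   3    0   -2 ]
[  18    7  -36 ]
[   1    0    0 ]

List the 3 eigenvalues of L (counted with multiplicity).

Compute the characteristic polynomial p(s) = det(sI - L).
Expanding along the first row, p(s) = s^3 - 10s^2 + 23s - 14.
Since p(2) = 0, s = 2 is a root.
Factor out (s - 2): p(s) = (s - 2)·(s^2 - 8s + 7).
The quadratic factors as (s - 1)·(s - 7).
Eigenvalues: 1, 2, 7.

1, 2, 7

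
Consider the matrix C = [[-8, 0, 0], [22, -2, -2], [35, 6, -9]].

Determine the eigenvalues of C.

Set up det(tI - C) = 0.
Expanding the 3×3 determinant: p(t) = t^3 + 19t^2 + 118t + 240.
Since p(-5) = 0, t = -5 is a root.
Factor out (t + 5): p(t) = (t + 5)·(t^2 + 14t + 48).
The quadratic factors as (t + 8)·(t + 6).
Eigenvalues: -8, -6, -5.

-8, -6, -5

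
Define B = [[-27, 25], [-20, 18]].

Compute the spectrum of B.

-7, -2

det(B - tI) = (-27 - t)(18 - t) - (25)·(-20) = t^2 + 9t + 14.
This factors as (t + 7)·(t + 2) = 0.
Eigenvalues: -7, -2.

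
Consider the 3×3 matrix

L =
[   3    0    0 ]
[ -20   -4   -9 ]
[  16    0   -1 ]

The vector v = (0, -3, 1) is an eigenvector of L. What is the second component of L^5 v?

3

First find the eigenvalue: Lv = (0, 3, -1) = -1·(0, -3, 1), so λ = -1.
Then L^5 v = λ^5·v = (-1)^5·(0, -3, 1) = -1·(0, -3, 1) = (0, 3, -1).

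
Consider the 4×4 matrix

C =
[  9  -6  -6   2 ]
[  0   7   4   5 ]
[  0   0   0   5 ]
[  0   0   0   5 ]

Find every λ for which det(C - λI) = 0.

C is upper triangular, so its eigenvalues are the diagonal entries.
Diagonal: 9, 7, 0, 5.

0, 5, 7, 9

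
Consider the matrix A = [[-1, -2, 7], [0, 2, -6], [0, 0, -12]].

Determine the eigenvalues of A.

A is upper triangular, so its eigenvalues are the diagonal entries.
Diagonal: -1, 2, -12.

-12, -1, 2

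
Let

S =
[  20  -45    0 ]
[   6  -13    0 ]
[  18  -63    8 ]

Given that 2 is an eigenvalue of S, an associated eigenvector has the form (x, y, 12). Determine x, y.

We need (S - 2I)v = 0.
S - 2I = [[18, -45, 0], [6, -15, 0], [18, -63, 6]].
Row 1: (18)·x + (-45)·y + (0)·12 = 0
Row 2: (6)·x + (-15)·y + (0)·12 = 0
Row 3: (18)·x + (-63)·y + (6)·12 = 0
Solving gives x = 10, y = 4.
Check: S·(10, 4, 12) = (20, 8, 24) = 2·(10, 4, 12).

10, 4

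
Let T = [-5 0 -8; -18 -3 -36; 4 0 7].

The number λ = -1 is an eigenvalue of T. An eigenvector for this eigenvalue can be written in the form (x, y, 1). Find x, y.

-2, 0

We need (T + 1I)v = 0.
T + 1I = [[-4, 0, -8], [-18, -2, -36], [4, 0, 8]].
Row 1: (-4)·x + (0)·y + (-8)·1 = 0
Row 2: (-18)·x + (-2)·y + (-36)·1 = 0
Row 3: (4)·x + (0)·y + (8)·1 = 0
Solving gives x = -2, y = 0.
Check: T·(-2, 0, 1) = (2, 0, -1) = -1·(-2, 0, 1).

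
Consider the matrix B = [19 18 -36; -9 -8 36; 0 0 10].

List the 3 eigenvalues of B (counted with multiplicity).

1, 10, 10

Set up det(μI - B) = 0.
Expanding along the first row, p(μ) = μ^3 - 21μ^2 + 120μ - 100.
Rational-root test: μ = 1 gives p(1) = 0.
Factor out (μ - 1): p(μ) = (μ - 1)·(μ^2 - 20μ + 100).
The quadratic factor is (μ - 10)^2.
Eigenvalues: 1, 10, 10.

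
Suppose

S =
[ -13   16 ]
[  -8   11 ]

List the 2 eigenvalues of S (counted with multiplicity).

-5, 3

det(S - sI) = (-13 - s)(11 - s) - (16)·(-8) = s^2 + 2s - 15.
This factors as (s + 5)·(s - 3) = 0.
Eigenvalues: -5, 3.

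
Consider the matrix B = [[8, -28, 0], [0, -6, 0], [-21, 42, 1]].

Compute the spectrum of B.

The characteristic polynomial is p(λ) = det(λI - B).
Expanding along the first row, p(λ) = λ^3 - 3λ^2 - 46λ + 48.
Try λ = 1: p(1) = 0, so 1 is a root.
Dividing by (λ - 1) leaves λ^2 - 2λ - 48.
The quadratic factors as (λ + 6)·(λ - 8).
Eigenvalues: -6, 1, 8.

-6, 1, 8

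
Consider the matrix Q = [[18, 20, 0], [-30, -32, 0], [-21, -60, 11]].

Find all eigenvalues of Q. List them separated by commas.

-12, -2, 11

Compute the characteristic polynomial p(s) = det(sI - Q).
Cofactor expansion gives p(s) = s^3 + 3s^2 - 130s - 264.
Rational-root test: s = -2 gives p(-2) = 0.
Dividing by (s + 2) leaves s^2 + s - 132.
The quadratic factors as (s + 12)·(s - 11).
Eigenvalues: -12, -2, 11.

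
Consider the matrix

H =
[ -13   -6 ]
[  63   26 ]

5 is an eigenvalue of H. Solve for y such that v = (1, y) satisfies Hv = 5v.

-3

We need (H - 5I)v = 0.
H - 5I = [[-18, -6], [63, 21]].
Row 1: (-18)·1 + (-6)·y = 0
Row 2: (63)·1 + (21)·y = 0
Solving gives y = -3.
Check: H·(1, -3) = (5, -15) = 5·(1, -3).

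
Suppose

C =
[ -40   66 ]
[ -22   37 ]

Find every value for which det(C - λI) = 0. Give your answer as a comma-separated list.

det(C - μI) = (-40 - μ)(37 - μ) - (66)·(-22) = μ^2 + 3μ - 28.
This factors as (μ + 7)·(μ - 4) = 0.
Eigenvalues: -7, 4.

-7, 4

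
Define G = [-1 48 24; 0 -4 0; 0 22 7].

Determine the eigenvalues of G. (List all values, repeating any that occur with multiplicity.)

-4, -1, 7

Compute the characteristic polynomial p(lambda) = det(lambda·I - G).
Cofactor expansion gives p(lambda) = lambda^3 - 2·lambda^2 - 31·lambda - 28.
Since p(-1) = 0, lambda = -1 is a root.
Dividing by (lambda + 1) leaves lambda^2 - 3·lambda - 28.
The quadratic factors as (lambda + 4)·(lambda - 7).
Eigenvalues: -4, -1, 7.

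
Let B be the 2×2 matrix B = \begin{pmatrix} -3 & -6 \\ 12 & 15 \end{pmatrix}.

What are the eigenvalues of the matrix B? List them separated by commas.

3, 9

det(B - λI) = (-3 - λ)(15 - λ) - (-6)·(12) = λ^2 - 12λ + 27.
This factors as (λ - 3)·(λ - 9) = 0.
Eigenvalues: 3, 9.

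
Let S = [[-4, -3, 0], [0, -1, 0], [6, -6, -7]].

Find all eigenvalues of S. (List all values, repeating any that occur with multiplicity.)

-7, -4, -1

Compute the characteristic polynomial p(r) = det(rI - S).
Cofactor expansion gives p(r) = r^3 + 12r^2 + 39r + 28.
Since p(-4) = 0, r = -4 is a root.
Factor out (r + 4): p(r) = (r + 4)·(r^2 + 8r + 7).
The quadratic factors as (r + 7)·(r + 1).
Eigenvalues: -7, -4, -1.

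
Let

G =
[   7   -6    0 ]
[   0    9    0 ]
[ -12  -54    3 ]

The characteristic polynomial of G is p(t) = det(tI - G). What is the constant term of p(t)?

-189

p(t) = t^3 - 19t^2 + 111t - 189.
The constant term is -189.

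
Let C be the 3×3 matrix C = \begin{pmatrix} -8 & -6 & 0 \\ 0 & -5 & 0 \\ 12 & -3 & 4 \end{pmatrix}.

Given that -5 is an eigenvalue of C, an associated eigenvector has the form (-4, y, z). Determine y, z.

We need (C + 5I)v = 0.
C + 5I = [[-3, -6, 0], [0, 0, 0], [12, -3, 9]].
Row 1: (-3)·-4 + (-6)·y + (0)·z = 0
Row 2: (0)·-4 + (0)·y + (0)·z = 0
Row 3: (12)·-4 + (-3)·y + (9)·z = 0
Solving gives y = 2, z = 6.
Check: C·(-4, 2, 6) = (20, -10, -30) = -5·(-4, 2, 6).

2, 6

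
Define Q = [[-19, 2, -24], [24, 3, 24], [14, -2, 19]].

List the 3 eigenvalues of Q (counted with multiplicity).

Compute the characteristic polynomial p(lambda) = det(lambda·I - Q).
Expanding the 3×3 determinant: p(lambda) = lambda^3 - 3·lambda^2 - 25·lambda + 75.
Rational-root test: lambda = -5 gives p(-5) = 0.
Dividing by (lambda + 5) leaves lambda^2 - 8·lambda + 15.
The quadratic factors as (lambda - 3)·(lambda - 5).
Eigenvalues: -5, 3, 5.

-5, 3, 5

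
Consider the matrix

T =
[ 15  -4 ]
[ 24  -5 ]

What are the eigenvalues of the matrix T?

det(T - rI) = (15 - r)(-5 - r) - (-4)·(24) = r^2 - 10r + 21.
This factors as (r - 3)·(r - 7) = 0.
Eigenvalues: 3, 7.

3, 7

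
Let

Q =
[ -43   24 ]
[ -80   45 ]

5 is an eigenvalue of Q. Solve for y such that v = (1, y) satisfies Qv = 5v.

We need (Q - 5I)v = 0.
Q - 5I = [[-48, 24], [-80, 40]].
Row 1: (-48)·1 + (24)·y = 0
Row 2: (-80)·1 + (40)·y = 0
Solving gives y = 2.
Check: Q·(1, 2) = (5, 10) = 5·(1, 2).

2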